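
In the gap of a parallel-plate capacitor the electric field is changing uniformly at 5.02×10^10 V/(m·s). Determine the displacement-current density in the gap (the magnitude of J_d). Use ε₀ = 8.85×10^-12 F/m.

0.444 A/m²

The displacement-current density is ε₀ ∂E/∂t = (8.85×10^-12)(5.02×10^10) = 0.444 A/m².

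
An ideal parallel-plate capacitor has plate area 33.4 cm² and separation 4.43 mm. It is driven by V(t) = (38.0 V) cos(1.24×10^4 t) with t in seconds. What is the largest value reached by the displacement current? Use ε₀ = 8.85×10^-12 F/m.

3.14×10^-6 A

The displacement current equals the conduction current C dV/dt, which peaks at C V₀ ω.
With C = ε₀A/d = (8.85×10^-12)(3.34×10^-3)/(4.43×10^-3) = 6.672×10^-12 F and ω = 1.24×10^4 rad/s, I_d,max = (6.672×10^-12)(38.0)(1.24×10^4) = 3.14×10^-6 A.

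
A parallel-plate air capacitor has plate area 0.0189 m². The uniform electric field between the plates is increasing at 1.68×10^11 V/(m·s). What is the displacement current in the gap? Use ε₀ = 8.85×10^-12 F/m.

With a uniform field, Φ_E = EA, so I_d = ε₀ A dE/dt = 0.0281 A.

0.0281 A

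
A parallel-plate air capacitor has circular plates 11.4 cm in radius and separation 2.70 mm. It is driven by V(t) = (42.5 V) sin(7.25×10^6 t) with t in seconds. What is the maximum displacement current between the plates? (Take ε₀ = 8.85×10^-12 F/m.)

0.0412 A

C = ε₀A/d = (8.85×10^-12)(0.04083)/(2.70×10^-3) = 1.338×10^-10 F; ω = 7.25×10^6 rad/s.
I_d = C dV/dt, so |I_d|_max = C V₀ ω = (1.338×10^-10)(42.5)(7.25×10^6) = 0.0412 A.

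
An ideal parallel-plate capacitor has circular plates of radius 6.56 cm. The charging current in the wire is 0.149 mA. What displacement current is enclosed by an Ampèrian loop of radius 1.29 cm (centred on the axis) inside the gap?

By continuity the displacement current in the gap matches the conduction current: I_d = 1.49×10^-4 A.
Since J_d is uniform, the enclosed fraction is (r/R)² = 0.03867, giving I_d,enc = 5.76×10^-6 A.

5.76×10^-6 A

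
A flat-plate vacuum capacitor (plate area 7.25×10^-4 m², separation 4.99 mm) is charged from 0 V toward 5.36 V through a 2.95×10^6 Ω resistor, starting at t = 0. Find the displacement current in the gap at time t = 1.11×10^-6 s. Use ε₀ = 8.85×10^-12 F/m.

C = ε₀A/d = (8.85×10^-12)(7.25×10^-4)/(4.99×10^-3) = 1.286×10^-12 F and τ = RC = 3.794×10^-6 s. I_d in the gap equals the RC charging current.
I_d(t) = (V₀/R) e^(−t/τ) = 1.817×10^-6 · e^(−0.2926) = 1.36×10^-6 A.

1.36×10^-6 A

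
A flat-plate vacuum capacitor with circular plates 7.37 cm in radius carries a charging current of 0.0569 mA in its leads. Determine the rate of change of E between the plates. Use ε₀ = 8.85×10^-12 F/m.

3.77×10^8 V/(m·s)

By continuity, I_d in the gap equals the 0.0569 mA flowing in the wire.
Then dE/dt = I_d/(ε₀A) = 3.77×10^8 V/(m·s).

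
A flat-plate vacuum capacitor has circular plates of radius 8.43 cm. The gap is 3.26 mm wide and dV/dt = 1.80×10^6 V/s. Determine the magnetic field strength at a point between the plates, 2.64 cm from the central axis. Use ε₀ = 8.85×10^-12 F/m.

With E = V/d, dE/dt = 5.521×10^8 V/(m·s) and πR² = 0.02233 m², giving I_d = ε₀ πR² dE/dt = 1.091×10^-4 A.
∮B·dl = μ₀ I_d,enc with I_d,enc = I_d r²/R² = 1.070×10^-5 A; so B = μ₀ I_d,enc/(2πr) = 8.11×10^-11 T.

8.11×10^-11 T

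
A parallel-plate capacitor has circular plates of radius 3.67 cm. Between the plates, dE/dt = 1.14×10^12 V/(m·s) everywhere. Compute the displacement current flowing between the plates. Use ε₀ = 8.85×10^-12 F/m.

I_d = ε₀ A (dE/dt) = (8.85×10^-12)(4.231×10^-3 m²)(1.14×10^12) = 0.0427 A.

0.0427 A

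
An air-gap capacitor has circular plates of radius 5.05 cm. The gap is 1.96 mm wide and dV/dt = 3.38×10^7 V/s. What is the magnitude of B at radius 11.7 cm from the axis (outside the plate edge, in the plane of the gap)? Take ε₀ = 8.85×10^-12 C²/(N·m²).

2.09×10^-9 T

dE/dt = (dV/dt)/d = 1.724×10^10 V/(m·s); I_d = ε₀(πR²)(dE/dt) = (8.85×10^-12)(8.012×10^-3)(1.724×10^10) = 1.222×10^-3 A.
With r > R the enclosed displacement current is the full I_d; B = μ₀ I_d / (2πr) = 2.09×10^-9 T.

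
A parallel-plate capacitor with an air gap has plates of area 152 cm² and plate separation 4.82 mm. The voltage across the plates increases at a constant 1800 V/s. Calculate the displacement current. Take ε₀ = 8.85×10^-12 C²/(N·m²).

5.02×10^-8 A

C = ε₀A/d = (8.85×10^-12)(0.0152)/(4.82×10^-3) = 2.791×10^-11 F.
I_d = C dV/dt = (2.791×10^-11)(1800) = 5.02×10^-8 A.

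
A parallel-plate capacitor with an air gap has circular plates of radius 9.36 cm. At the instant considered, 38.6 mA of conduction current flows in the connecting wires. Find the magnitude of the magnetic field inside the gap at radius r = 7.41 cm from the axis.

6.53×10^-8 T

No conduction current crosses the gap, so I_d there equals the 0.0386 A in the leads.
For r < R the Ampère–Maxwell law gives B(2πr) = μ₀ I_d (r²/R²), so B = μ₀ I_d r/(2πR²) = (4π×10^-7)(0.0386)(0.0741)/(2π·0.0936²) = 6.53×10^-8 T.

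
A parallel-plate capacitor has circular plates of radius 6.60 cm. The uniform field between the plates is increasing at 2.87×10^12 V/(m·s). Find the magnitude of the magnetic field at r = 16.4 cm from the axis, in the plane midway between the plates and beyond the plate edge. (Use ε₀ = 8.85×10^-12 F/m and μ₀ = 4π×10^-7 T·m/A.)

I_d = ε₀ dΦ_E/dt = ε₀ πR² (dE/dt) = (8.85×10^-12)(0.01368)(2.87×10^12) = 0.3475 A through the full plate area.
Outside the plates the loop encloses all of I_d, so B·2πr = μ₀ I_d and B = 4.24×10^-7 T.

4.24×10^-7 T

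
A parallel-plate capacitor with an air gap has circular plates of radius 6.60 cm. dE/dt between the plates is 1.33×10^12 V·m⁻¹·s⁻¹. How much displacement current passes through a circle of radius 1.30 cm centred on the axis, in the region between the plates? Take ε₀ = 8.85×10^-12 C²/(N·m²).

6.25×10^-3 A

Total displacement current: I_d = ε₀(πR²)(dE/dt) = (8.85×10^-12)(0.01368)(1.33×10^12) = 0.1610 A.
Through an area πr² the displacement current is I_d·(πr²/πR²) = I_d (r/R)² = 6.25×10^-3 A.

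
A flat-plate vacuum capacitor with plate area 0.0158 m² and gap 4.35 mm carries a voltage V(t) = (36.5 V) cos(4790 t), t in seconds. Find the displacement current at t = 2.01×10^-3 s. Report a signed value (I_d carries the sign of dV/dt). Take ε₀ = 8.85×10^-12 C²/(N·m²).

dV/dt = (36.5)(4790)·−sin(9.6279) = 3.527×10^4 V/s.
I_d = C dV/dt with C = ε₀A/d = (8.85×10^-12)(0.0158)/(4.35×10^-3) = 3.214×10^-11 F, so I_d = (3.214×10^-11)(3.527×10^4) = 1.13×10^-6 A.

1.13×10^-6 A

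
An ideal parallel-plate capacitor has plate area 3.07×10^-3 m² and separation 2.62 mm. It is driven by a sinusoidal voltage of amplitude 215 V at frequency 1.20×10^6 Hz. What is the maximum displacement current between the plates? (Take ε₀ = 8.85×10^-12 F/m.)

The displacement current equals the conduction current C dV/dt, which peaks at C V₀ ω.
With C = ε₀A/d = (8.85×10^-12)(3.07×10^-3)/(2.62×10^-3) = 1.037×10^-11 F and ω = 2πf = 7.540×10^6 rad/s, I_d,max = (1.037×10^-11)(215)(7.540×10^6) = 0.0168 A.

0.0168 A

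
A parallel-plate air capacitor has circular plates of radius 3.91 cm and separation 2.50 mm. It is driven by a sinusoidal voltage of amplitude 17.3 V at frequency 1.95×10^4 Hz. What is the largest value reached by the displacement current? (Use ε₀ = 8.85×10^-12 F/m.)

3.60×10^-5 A

(dE/dt)_max = V₀ω/d = 8.477×10^8 V/(m·s); ω = 2πf = 1.225×10^5 rad/s.
I_d,max = ε₀ A (dE/dt)_max = (8.85×10^-12)(4.803×10^-3)(8.477×10^8) = 3.60×10^-5 A.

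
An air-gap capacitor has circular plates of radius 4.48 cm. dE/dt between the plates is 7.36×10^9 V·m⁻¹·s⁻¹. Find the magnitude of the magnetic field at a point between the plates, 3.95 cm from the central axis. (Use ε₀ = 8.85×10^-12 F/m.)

1.62×10^-9 T

Total displacement current: I_d = ε₀(πR²)(dE/dt) = (8.85×10^-12)(6.305×10^-3)(7.36×10^9) = 4.107×10^-4 A.
An Ampèrian loop of radius r encloses a fraction (r/R)² of I_d. Then B·2πr = μ₀ I_d (r/R)², giving B = μ₀ I_d r/(2πR²) = 1.62×10^-9 T.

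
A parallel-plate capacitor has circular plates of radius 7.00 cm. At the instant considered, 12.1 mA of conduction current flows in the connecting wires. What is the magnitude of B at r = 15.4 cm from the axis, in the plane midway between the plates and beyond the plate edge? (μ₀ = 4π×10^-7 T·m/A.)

1.57×10^-8 T

Between the plates the displacement current equals the wire current: I_d = 12.1 mA = 0.0121 A.
Outside the plates the loop encloses all of I_d, so B·2πr = μ₀ I_d and B = 1.57×10^-8 T.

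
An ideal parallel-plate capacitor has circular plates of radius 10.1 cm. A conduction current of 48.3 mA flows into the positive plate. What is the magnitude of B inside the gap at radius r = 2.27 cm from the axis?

2.15×10^-8 T

No conduction current crosses the gap, so I_d there equals the 0.0483 A in the leads.
For r < R the Ampère–Maxwell law gives B(2πr) = μ₀ I_d (r²/R²), so B = μ₀ I_d r/(2πR²) = (4π×10^-7)(0.0483)(0.0227)/(2π·0.101²) = 2.15×10^-8 T.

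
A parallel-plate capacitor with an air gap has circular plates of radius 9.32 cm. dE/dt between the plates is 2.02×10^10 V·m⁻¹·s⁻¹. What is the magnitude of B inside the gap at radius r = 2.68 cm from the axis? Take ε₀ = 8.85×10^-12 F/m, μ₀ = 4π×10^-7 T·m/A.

3.01×10^-9 T

Total displacement current: I_d = ε₀(πR²)(dE/dt) = (8.85×10^-12)(0.02729)(2.02×10^10) = 4.879×10^-3 A.
∮B·dl = μ₀ I_d,enc with I_d,enc = I_d r²/R² = 4.034×10^-4 A; so B = μ₀ I_d,enc/(2πr) = 3.01×10^-9 T.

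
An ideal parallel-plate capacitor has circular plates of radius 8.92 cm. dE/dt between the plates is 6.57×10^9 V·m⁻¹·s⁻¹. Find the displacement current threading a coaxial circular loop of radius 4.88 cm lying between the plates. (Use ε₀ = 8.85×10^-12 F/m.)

Through the whole plate area (πR² = 0.02500 m²), I_d = ε₀ πR² dE/dt = 1.454×10^-3 A.
Since J_d is uniform, the enclosed fraction is (r/R)² = 0.2993, giving I_d,enc = 4.35×10^-4 A.

4.35×10^-4 A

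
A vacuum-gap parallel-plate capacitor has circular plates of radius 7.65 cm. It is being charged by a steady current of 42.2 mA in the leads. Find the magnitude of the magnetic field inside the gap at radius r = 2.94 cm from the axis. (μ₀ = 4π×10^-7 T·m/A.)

No conduction current crosses the gap, so I_d there equals the 0.0422 A in the leads.
An Ampèrian loop of radius r encloses a fraction (r/R)² of I_d. Then B·2πr = μ₀ I_d (r/R)², giving B = μ₀ I_d r/(2πR²) = 4.24×10^-8 T.

4.24×10^-8 T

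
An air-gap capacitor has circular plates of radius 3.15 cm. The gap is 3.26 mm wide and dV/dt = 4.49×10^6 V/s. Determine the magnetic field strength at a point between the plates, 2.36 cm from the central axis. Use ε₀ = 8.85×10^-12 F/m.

1.81×10^-10 T

I_d = C dV/dt with C = ε₀πR²/d = 8.462×10^-12 F, so I_d = (8.462×10^-12)(4.49×10^6) = 3.799×10^-5 A.
For r < R the Ampère–Maxwell law gives B(2πr) = μ₀ I_d (r²/R²), so B = μ₀ I_d r/(2πR²) = (4π×10^-7)(3.799×10^-5)(0.0236)/(2π·0.0315²) = 1.81×10^-10 T.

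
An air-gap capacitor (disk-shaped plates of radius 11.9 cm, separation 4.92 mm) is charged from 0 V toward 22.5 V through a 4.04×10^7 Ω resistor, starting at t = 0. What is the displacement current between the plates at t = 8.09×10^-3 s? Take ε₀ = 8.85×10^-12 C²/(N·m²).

4.56×10^-8 A

With C = ε₀A/d = (8.85×10^-12)(0.04449)/(4.92×10^-3) = 8.003×10^-11 F, the time constant is τ = RC = 3.233×10^-3 s, so t/τ = 2.502 and e^(−t/τ) = 0.08192.
I_d = I_cond = (V₀/R) e^(−t/τ) = (5.569×10^-7)(0.08192) = 4.56×10^-8 A.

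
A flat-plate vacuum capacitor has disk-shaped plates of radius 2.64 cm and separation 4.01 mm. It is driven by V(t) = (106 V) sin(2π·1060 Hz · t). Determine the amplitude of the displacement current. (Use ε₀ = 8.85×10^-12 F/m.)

C = ε₀A/d = (8.85×10^-12)(2.190×10^-3)/(4.01×10^-3) = 4.833×10^-12 F; ω = 2πf = 6660 rad/s.
I_d = C dV/dt, so |I_d|_max = C V₀ ω = (4.833×10^-12)(106)(6660) = 3.41×10^-6 A.

3.41×10^-6 A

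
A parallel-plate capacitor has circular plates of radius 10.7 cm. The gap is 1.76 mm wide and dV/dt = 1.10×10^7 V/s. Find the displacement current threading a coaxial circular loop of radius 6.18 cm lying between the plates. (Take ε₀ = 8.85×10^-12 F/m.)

6.64×10^-4 A

With E = V/d, dE/dt = 6.250×10^9 V/(m·s) and πR² = 0.03597 m², giving I_d = ε₀ πR² dE/dt = 1.990×10^-3 A.
The field is uniform, so I_d,enc = I_d (r/R)² = (1.990×10^-3)(6.18/10.7)² = 6.64×10^-4 A.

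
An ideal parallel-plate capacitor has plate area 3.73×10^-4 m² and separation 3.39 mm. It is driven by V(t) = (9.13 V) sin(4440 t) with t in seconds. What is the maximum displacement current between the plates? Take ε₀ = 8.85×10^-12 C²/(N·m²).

(dE/dt)_max = V₀ω/d = 1.196×10^7 V/(m·s); ω = 4440 rad/s.
I_d,max = ε₀ A (dE/dt)_max = (8.85×10^-12)(3.73×10^-4)(1.196×10^7) = 3.95×10^-8 A.

3.95×10^-8 A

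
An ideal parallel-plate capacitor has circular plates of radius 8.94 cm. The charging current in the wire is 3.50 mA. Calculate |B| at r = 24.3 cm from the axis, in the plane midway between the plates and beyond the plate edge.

2.88×10^-9 T

No conduction current crosses the gap, so I_d there equals the 3.50×10^-3 A in the leads.
With r > R the enclosed displacement current is the full I_d; B = μ₀ I_d / (2πr) = 2.88×10^-9 T.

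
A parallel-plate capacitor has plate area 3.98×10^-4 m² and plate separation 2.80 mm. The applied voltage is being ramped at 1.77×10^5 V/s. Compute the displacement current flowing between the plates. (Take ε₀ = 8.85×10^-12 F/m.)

C = ε₀A/d = (8.85×10^-12)(3.98×10^-4)/(2.80×10^-3) = 1.258×10^-12 F.
I_d = C dV/dt = (1.258×10^-12)(1.77×10^5) = 2.23×10^-7 A.

2.23×10^-7 A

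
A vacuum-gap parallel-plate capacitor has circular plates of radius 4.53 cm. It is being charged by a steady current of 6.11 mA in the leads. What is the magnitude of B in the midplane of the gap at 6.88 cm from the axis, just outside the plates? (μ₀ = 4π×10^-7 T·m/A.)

1.78×10^-8 T

Between the plates the displacement current equals the wire current: I_d = 6.11 mA = 6.11×10^-3 A.
Outside the plates the loop encloses all of I_d, so B·2πr = μ₀ I_d and B = 1.78×10^-8 T.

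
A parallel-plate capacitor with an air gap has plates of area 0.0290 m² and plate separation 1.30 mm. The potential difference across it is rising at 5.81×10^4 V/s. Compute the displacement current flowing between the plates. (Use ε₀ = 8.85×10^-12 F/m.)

The field between the plates is E = V/d, so dE/dt = (5.81×10^4)/(1.30×10^-3 m) = 4.469×10^7 V/(m·s).
I_d = ε₀ A (dE/dt) = (8.85×10^-12)(0.0290)(4.469×10^7) = 1.15×10^-5 A.

1.15×10^-5 A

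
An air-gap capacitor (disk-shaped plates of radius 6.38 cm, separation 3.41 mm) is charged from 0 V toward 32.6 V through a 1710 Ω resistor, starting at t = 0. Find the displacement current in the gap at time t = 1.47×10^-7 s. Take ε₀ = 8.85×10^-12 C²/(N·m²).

With C = ε₀A/d = (8.85×10^-12)(0.01279)/(3.41×10^-3) = 3.319×10^-11 F, the time constant is τ = RC = 5.675×10^-8 s, so t/τ = 2.590 and e^(−t/τ) = 0.07502.
I_d = I_cond = (V₀/R) e^(−t/τ) = (0.01906)(0.07502) = 1.43×10^-3 A.

1.43×10^-3 A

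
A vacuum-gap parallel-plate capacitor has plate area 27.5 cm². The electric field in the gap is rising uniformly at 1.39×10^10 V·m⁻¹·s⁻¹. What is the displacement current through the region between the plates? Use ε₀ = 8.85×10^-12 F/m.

3.38×10^-4 A

With a uniform field, Φ_E = EA, so I_d = ε₀ A dE/dt = 3.38×10^-4 A.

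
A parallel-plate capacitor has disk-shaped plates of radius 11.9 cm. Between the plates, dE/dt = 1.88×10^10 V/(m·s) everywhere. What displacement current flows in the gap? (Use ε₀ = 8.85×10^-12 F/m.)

I_d = ε₀ A (dE/dt) = (8.85×10^-12)(0.04449 m²)(1.88×10^10) = 7.40×10^-3 A.

7.40×10^-3 A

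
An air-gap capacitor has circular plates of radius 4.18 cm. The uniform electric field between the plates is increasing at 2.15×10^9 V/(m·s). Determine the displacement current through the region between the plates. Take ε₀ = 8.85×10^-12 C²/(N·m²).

1.04×10^-4 A

With a uniform field, Φ_E = EA, so I_d = ε₀ A dE/dt = 1.04×10^-4 A.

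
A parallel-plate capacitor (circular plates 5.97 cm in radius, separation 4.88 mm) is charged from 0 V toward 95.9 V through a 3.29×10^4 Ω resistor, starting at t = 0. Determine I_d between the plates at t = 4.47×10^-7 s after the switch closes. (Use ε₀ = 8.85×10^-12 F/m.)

C = ε₀A/d = (8.85×10^-12)(0.01120)/(4.88×10^-3) = 2.031×10^-11 F, so τ = RC = 6.682×10^-7 s.
The conduction current is I(t) = (V₀/R) e^(−t/τ), and the displacement current between the plates equals it.
t/τ = 0.6690; I_d = (95.9/3.29×10^4) · e^(−0.6690) = (2.915×10^-3)(0.5122) = 1.49×10^-3 A.

1.49×10^-3 A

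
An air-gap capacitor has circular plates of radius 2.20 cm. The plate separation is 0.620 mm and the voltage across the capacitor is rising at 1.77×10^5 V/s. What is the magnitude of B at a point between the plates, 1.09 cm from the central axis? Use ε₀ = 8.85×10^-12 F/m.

1.73×10^-11 T

With E = V/d, dE/dt = 2.855×10^8 V/(m·s) and πR² = 1.521×10^-3 m², giving I_d = ε₀ πR² dE/dt = 3.843×10^-6 A.
For r < R the Ampère–Maxwell law gives B(2πr) = μ₀ I_d (r²/R²), so B = μ₀ I_d r/(2πR²) = (4π×10^-7)(3.843×10^-6)(0.0109)/(2π·0.0220²) = 1.73×10^-11 T.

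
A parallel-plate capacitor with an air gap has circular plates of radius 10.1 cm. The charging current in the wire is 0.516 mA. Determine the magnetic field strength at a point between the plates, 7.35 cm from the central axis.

7.44×10^-10 T

By continuity the displacement current in the gap matches the conduction current: I_d = 5.16×10^-4 A.
∮B·dl = μ₀ I_d,enc with I_d,enc = I_d r²/R² = 2.733×10^-4 A; so B = μ₀ I_d,enc/(2πr) = 7.44×10^-10 T.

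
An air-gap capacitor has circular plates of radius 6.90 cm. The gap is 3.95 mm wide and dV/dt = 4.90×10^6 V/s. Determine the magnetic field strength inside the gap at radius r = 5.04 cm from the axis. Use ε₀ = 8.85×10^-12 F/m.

With E = V/d, dE/dt = 1.241×10^9 V/(m·s) and πR² = 0.01496 m², giving I_d = ε₀ πR² dE/dt = 1.643×10^-4 A.
An Ampèrian loop of radius r encloses a fraction (r/R)² of I_d. Then B·2πr = μ₀ I_d (r/R)², giving B = μ₀ I_d r/(2πR²) = 3.48×10^-10 T.

3.48×10^-10 T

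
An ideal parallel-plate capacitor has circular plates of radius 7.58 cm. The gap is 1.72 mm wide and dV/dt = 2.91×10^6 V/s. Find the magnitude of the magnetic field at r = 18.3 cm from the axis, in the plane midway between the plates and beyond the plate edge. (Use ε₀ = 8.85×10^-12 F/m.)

dE/dt = (dV/dt)/d = 1.692×10^9 V/(m·s); I_d = ε₀(πR²)(dE/dt) = (8.85×10^-12)(0.01805)(1.692×10^9) = 2.703×10^-4 A.
With r > R the enclosed displacement current is the full I_d; B = μ₀ I_d / (2πr) = 2.95×10^-10 T.

2.95×10^-10 T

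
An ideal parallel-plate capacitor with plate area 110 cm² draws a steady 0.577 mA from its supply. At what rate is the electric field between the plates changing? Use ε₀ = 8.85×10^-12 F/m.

5.93×10^9 V/(m·s)

Charge continuity gives I_d = I = 5.77×10^-4 A between the plates.
Inverting I_d = ε₀ A dE/dt gives dE/dt = 5.77×10^-4 / (8.85×10^-12 · 0.0110) = 5.93×10^9 V/(m·s).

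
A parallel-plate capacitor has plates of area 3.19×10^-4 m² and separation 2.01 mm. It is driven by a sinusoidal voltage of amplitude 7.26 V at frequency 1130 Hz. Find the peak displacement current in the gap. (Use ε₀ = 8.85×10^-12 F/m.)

(dE/dt)_max = V₀ω/d = 2.564×10^7 V/(m·s); ω = 2πf = 7100 rad/s.
I_d,max = ε₀ A (dE/dt)_max = (8.85×10^-12)(3.19×10^-4)(2.564×10^7) = 7.24×10^-8 A.

7.24×10^-8 A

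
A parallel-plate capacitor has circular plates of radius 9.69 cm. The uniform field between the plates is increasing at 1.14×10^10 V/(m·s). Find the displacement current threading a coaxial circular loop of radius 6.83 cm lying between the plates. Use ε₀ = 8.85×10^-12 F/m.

Through the whole plate area (πR² = 0.02950 m²), I_d = ε₀ πR² dE/dt = 2.976×10^-3 A.
Since J_d is uniform, the enclosed fraction is (r/R)² = 0.4968, giving I_d,enc = 1.48×10^-3 A.

1.48×10^-3 A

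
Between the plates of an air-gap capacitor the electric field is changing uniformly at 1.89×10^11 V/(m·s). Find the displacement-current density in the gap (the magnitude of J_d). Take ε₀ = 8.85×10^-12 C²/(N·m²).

The displacement-current density is ε₀ ∂E/∂t = (8.85×10^-12)(1.89×10^11) = 1.67 A/m².

1.67 A/m²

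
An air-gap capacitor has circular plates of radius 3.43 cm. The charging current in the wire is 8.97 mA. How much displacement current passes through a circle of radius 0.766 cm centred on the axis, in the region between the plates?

No conduction current crosses the gap, so I_d there equals the 8.97×10^-3 A in the leads.
The field is uniform, so I_d,enc = I_d (r/R)² = (8.97×10^-3)(0.766/3.43)² = 4.47×10^-4 A.

4.47×10^-4 A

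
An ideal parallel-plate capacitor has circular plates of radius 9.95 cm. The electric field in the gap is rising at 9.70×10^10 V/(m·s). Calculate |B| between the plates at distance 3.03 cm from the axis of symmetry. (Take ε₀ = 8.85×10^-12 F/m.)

1.63×10^-8 T

I_d = ε₀ dΦ_E/dt = ε₀ πR² (dE/dt) = (8.85×10^-12)(0.03110)(9.70×10^10) = 0.02670 A through the full plate area.
An Ampèrian loop of radius r encloses a fraction (r/R)² of I_d. Then B·2πr = μ₀ I_d (r/R)², giving B = μ₀ I_d r/(2πR²) = 1.63×10^-8 T.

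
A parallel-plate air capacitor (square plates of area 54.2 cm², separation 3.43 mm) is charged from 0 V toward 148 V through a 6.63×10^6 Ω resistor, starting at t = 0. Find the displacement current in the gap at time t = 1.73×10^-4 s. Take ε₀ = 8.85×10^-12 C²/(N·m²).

3.45×10^-6 A

C = ε₀A/d = (8.85×10^-12)(5.42×10^-3)/(3.43×10^-3) = 1.398×10^-11 F and τ = RC = 9.269×10^-5 s. I_d in the gap equals the RC charging current.
I_d(t) = (V₀/R) e^(−t/τ) = 2.232×10^-5 · e^(−1.866) = 3.45×10^-6 A.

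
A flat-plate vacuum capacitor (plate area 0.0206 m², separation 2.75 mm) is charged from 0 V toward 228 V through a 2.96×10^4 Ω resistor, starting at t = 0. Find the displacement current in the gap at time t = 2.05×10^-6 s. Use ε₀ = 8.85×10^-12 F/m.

2.71×10^-3 A

With C = ε₀A/d = (8.85×10^-12)(0.0206)/(2.75×10^-3) = 6.629×10^-11 F, the time constant is τ = RC = 1.962×10^-6 s, so t/τ = 1.045 and e^(−t/τ) = 0.3517.
I_d = I_cond = (V₀/R) e^(−t/τ) = (7.703×10^-3)(0.3517) = 2.71×10^-3 A.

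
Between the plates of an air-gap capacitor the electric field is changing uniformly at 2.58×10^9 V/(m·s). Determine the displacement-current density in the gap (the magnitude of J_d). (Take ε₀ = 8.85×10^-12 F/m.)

0.0228 A/m²

J_d = ε₀ dE/dt = (8.85×10^-12)(2.58×10^9) = 0.0228 A/m².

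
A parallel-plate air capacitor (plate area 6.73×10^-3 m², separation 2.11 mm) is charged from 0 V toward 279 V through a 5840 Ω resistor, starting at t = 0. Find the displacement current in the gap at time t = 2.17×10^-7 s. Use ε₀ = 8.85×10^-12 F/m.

With C = ε₀A/d = (8.85×10^-12)(6.73×10^-3)/(2.11×10^-3) = 2.823×10^-11 F, the time constant is τ = RC = 1.649×10^-7 s, so t/τ = 1.316 and e^(−t/τ) = 0.2682.
I_d = I_cond = (V₀/R) e^(−t/τ) = (0.04777)(0.2682) = 0.0128 A.

0.0128 A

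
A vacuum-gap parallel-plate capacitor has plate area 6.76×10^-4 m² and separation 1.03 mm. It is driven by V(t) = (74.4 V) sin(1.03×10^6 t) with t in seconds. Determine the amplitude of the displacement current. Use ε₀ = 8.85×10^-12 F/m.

C = ε₀A/d = (8.85×10^-12)(6.76×10^-4)/(1.03×10^-3) = 5.808×10^-12 F; ω = 1.03×10^6 rad/s.
I_d = C dV/dt, so |I_d|_max = C V₀ ω = (5.808×10^-12)(74.4)(1.03×10^6) = 4.45×10^-4 A.

4.45×10^-4 A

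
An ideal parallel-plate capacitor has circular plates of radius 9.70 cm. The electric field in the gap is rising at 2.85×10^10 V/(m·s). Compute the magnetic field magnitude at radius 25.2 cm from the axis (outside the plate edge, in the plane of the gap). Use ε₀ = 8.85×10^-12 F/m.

Total displacement current: I_d = ε₀(πR²)(dE/dt) = (8.85×10^-12)(0.02956)(2.85×10^10) = 7.456×10^-3 A.
Outside the plates the loop encloses all of I_d, so B·2πr = μ₀ I_d and B = 5.92×10^-9 T.

5.92×10^-9 T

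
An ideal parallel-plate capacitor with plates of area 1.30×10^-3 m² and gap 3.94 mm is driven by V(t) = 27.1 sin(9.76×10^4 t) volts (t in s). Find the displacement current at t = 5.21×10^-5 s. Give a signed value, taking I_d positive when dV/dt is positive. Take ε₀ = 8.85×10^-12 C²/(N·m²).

2.81×10^-6 A

dE/dt = (V₀ω/d)·cos(ωt) with ωt = 5.08496 rad: (27.1)(9.76×10^4)(0.3640)/(3.94×10^-3) = 2.444×10^8 V/(m·s).
I_d = ε₀ A dE/dt = (8.85×10^-12)(1.30×10^-3)(2.444×10^8) = 2.81×10^-6 A.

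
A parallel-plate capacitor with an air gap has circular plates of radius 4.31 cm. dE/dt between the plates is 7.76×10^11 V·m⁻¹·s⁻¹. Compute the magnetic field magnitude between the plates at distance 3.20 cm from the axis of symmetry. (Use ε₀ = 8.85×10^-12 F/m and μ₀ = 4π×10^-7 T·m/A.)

1.38×10^-7 T

Through the whole plate area (πR² = 5.836×10^-3 m²), I_d = ε₀ πR² dE/dt = 0.04008 A.
An Ampèrian loop of radius r encloses a fraction (r/R)² of I_d. Then B·2πr = μ₀ I_d (r/R)², giving B = μ₀ I_d r/(2πR²) = 1.38×10^-7 T.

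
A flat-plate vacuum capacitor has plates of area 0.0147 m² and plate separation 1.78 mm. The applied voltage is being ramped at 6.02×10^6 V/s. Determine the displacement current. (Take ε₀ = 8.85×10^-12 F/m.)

4.40×10^-4 A

C = ε₀A/d = (8.85×10^-12)(0.0147)/(1.78×10^-3) = 7.309×10^-11 F.
I_d = C dV/dt = (7.309×10^-11)(6.02×10^6) = 4.40×10^-4 A.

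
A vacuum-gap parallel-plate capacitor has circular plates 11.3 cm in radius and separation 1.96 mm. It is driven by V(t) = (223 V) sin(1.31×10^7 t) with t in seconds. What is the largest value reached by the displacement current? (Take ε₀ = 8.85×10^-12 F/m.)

C = ε₀A/d = (8.85×10^-12)(0.04011)/(1.96×10^-3) = 1.811×10^-10 F; ω = 1.31×10^7 rad/s.
I_d = C dV/dt, so |I_d|_max = C V₀ ω = (1.811×10^-10)(223)(1.31×10^7) = 0.529 A.

0.529 A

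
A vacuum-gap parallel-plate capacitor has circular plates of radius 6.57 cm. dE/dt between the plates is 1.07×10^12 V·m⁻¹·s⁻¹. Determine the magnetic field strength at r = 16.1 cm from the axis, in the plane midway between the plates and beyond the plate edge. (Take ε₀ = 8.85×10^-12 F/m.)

Through the whole plate area (πR² = 0.01356 m²), I_d = ε₀ πR² dE/dt = 0.1284 A.
Outside the plates the loop encloses all of I_d, so B·2πr = μ₀ I_d and B = 1.60×10^-7 T.

1.60×10^-7 T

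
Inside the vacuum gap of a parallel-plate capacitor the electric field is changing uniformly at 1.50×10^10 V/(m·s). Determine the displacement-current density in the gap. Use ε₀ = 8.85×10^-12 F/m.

0.133 A/m²

J_d = ε₀ ∂E/∂t, so J_d = 0.133 A/m².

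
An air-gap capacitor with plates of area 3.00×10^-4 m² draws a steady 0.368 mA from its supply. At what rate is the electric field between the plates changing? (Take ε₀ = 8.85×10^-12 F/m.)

By continuity, I_d in the gap equals the 0.368 mA flowing in the wire.
Then dE/dt = I_d/(ε₀A) = 1.39×10^11 V/(m·s).

1.39×10^11 V/(m·s)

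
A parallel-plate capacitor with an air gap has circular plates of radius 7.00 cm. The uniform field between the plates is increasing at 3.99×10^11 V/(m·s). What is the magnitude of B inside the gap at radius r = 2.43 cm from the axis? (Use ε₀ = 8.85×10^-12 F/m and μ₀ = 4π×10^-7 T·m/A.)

Through the whole plate area (πR² = 0.01539 m²), I_d = ε₀ πR² dE/dt = 0.05434 A.
∮B·dl = μ₀ I_d,enc with I_d,enc = I_d r²/R² = 6.548×10^-3 A; so B = μ₀ I_d,enc/(2πr) = 5.39×10^-8 T.

5.39×10^-8 T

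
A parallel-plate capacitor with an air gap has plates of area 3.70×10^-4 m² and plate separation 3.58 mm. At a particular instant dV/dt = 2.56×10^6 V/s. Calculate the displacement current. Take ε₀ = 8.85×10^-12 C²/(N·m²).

2.34×10^-6 A

The displacement current equals the charging current C dV/dt. With C = ε₀A/d = (8.85×10^-12)(3.70×10^-4)/(3.58×10^-3) = 9.147×10^-13 F, I_d = (9.147×10^-13)(2.56×10^6) = 2.34×10^-6 A.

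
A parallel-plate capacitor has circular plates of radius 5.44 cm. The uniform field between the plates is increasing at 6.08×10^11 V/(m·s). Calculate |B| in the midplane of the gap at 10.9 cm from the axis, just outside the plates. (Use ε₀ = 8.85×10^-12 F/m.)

Through the whole plate area (πR² = 9.297×10^-3 m²), I_d = ε₀ πR² dE/dt = 0.05003 A.
With r > R the enclosed displacement current is the full I_d; B = μ₀ I_d / (2πr) = 9.18×10^-8 T.

9.18×10^-8 T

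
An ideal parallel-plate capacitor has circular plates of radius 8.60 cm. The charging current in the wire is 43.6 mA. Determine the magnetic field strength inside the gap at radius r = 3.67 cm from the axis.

4.33×10^-8 T

By continuity the displacement current in the gap matches the conduction current: I_d = 0.0436 A.
An Ampèrian loop of radius r encloses a fraction (r/R)² of I_d. Then B·2πr = μ₀ I_d (r/R)², giving B = μ₀ I_d r/(2πR²) = 4.33×10^-8 T.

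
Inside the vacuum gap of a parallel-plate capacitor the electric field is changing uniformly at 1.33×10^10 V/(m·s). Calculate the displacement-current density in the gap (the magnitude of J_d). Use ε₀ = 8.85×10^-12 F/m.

0.118 A/m²

The displacement-current density is ε₀ ∂E/∂t = (8.85×10^-12)(1.33×10^10) = 0.118 A/m².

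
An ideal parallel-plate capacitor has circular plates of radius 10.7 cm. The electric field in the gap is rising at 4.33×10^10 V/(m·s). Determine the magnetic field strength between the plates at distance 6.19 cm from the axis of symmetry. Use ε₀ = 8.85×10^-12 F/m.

1.49×10^-8 T

Through the whole plate area (πR² = 0.03597 m²), I_d = ε₀ πR² dE/dt = 0.01378 A.
For r < R the Ampère–Maxwell law gives B(2πr) = μ₀ I_d (r²/R²), so B = μ₀ I_d r/(2πR²) = (4π×10^-7)(0.01378)(0.0619)/(2π·0.107²) = 1.49×10^-8 T.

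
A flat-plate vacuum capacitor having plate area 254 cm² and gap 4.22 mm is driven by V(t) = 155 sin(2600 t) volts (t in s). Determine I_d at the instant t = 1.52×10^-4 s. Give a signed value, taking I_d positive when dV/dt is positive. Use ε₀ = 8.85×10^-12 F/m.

1.98×10^-5 A

dE/dt = (V₀ω/d)·cos(ωt) with ωt = 0.3952 rad: (155)(2600)(0.9229)/(4.22×10^-3) = 8.813×10^7 V/(m·s).
I_d = ε₀ A dE/dt = (8.85×10^-12)(0.0254)(8.813×10^7) = 1.98×10^-5 A.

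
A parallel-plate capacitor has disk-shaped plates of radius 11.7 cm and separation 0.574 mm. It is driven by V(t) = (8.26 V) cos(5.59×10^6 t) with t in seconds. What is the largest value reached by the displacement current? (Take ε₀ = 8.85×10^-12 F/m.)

C = ε₀A/d = (8.85×10^-12)(0.04301)/(5.74×10^-4) = 6.631×10^-10 F; ω = 5.59×10^6 rad/s.
I_d = C dV/dt, so |I_d|_max = C V₀ ω = (6.631×10^-10)(8.26)(5.59×10^6) = 0.0306 A.

0.0306 A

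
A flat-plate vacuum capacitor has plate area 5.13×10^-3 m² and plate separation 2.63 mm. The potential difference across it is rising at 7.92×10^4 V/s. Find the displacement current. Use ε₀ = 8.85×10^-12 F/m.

The displacement current equals the charging current C dV/dt. With C = ε₀A/d = (8.85×10^-12)(5.13×10^-3)/(2.63×10^-3) = 1.726×10^-11 F, I_d = (1.726×10^-11)(7.92×10^4) = 1.37×10^-6 A.

1.37×10^-6 A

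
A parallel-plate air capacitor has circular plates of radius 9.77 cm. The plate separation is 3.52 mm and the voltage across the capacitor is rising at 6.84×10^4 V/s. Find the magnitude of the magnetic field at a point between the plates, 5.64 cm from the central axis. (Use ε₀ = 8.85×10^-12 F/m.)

I_d = C dV/dt with C = ε₀πR²/d = 7.540×10^-11 F, so I_d = (7.540×10^-11)(6.84×10^4) = 5.157×10^-6 A.
An Ampèrian loop of radius r encloses a fraction (r/R)² of I_d. Then B·2πr = μ₀ I_d (r/R)², giving B = μ₀ I_d r/(2πR²) = 6.09×10^-12 T.

6.09×10^-12 T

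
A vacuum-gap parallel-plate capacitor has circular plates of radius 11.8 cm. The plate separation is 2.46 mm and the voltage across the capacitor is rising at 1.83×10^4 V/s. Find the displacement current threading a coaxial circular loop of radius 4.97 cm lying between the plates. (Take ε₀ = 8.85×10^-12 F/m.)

I_d = C dV/dt with C = ε₀πR²/d = 1.574×10^-10 F, so I_d = (1.574×10^-10)(1.83×10^4) = 2.880×10^-6 A.
Through an area πr² the displacement current is I_d·(πr²/πR²) = I_d (r/R)² = 5.11×10^-7 A.

5.11×10^-7 A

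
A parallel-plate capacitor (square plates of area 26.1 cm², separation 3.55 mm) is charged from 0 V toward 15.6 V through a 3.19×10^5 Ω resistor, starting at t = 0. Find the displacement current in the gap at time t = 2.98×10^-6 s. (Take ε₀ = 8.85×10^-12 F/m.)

C = ε₀A/d = (8.85×10^-12)(2.61×10^-3)/(3.55×10^-3) = 6.507×10^-12 F and τ = RC = 2.076×10^-6 s. I_d in the gap equals the RC charging current.
I_d(t) = (V₀/R) e^(−t/τ) = 4.890×10^-5 · e^(−1.435) = 1.16×10^-5 A.

1.16×10^-5 A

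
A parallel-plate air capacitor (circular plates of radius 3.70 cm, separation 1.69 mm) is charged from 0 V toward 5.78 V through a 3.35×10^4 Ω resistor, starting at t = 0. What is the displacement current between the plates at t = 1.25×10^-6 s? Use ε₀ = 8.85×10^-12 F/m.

3.29×10^-5 A

C = ε₀A/d = (8.85×10^-12)(4.301×10^-3)/(1.69×10^-3) = 2.252×10^-11 F and τ = RC = 7.544×10^-7 s. I_d in the gap equals the RC charging current.
I_d(t) = (V₀/R) e^(−t/τ) = 1.725×10^-4 · e^(−1.657) = 3.29×10^-5 A.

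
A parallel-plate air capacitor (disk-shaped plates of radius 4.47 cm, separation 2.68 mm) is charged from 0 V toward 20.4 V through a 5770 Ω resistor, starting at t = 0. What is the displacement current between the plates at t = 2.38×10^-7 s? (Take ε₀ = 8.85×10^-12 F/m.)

C = ε₀A/d = (8.85×10^-12)(6.277×10^-3)/(2.68×10^-3) = 2.073×10^-11 F, so τ = RC = 1.196×10^-7 s.
The conduction current is I(t) = (V₀/R) e^(−t/τ), and the displacement current between the plates equals it.
t/τ = 1.990; I_d = (20.4/5770) · e^(−1.990) = (3.536×10^-3)(0.1367) = 4.83×10^-4 A.

4.83×10^-4 A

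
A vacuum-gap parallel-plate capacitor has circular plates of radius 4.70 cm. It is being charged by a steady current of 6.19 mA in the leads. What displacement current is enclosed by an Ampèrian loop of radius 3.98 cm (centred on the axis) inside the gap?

4.44×10^-3 A

Between the plates the displacement current equals the wire current: I_d = 6.19 mA = 6.19×10^-3 A.
Through an area πr² the displacement current is I_d·(πr²/πR²) = I_d (r/R)² = 4.44×10^-3 A.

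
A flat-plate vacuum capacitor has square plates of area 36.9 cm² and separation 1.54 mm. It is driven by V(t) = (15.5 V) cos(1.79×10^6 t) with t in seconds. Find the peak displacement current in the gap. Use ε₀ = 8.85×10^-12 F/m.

(dE/dt)_max = V₀ω/d = 1.802×10^10 V/(m·s); ω = 1.79×10^6 rad/s.
I_d,max = ε₀ A (dE/dt)_max = (8.85×10^-12)(3.69×10^-3)(1.802×10^10) = 5.88×10^-4 A.

5.88×10^-4 A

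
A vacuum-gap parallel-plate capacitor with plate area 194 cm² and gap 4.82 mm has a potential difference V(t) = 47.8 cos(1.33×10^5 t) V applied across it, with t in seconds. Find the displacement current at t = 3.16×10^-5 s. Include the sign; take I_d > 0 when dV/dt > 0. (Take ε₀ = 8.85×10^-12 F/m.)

C = ε₀A/d = (8.85×10^-12)(0.0194)/(4.82×10^-3) = 3.562×10^-11 F. dV/dt = V₀ω·−sin(ωt); at ωt = 4.2028 rad this factor is 0.8729.
I_d = C dV/dt = (3.562×10^-11)(47.8)(1.33×10^5)(0.8729) = 1.98×10^-4 A.

1.98×10^-4 A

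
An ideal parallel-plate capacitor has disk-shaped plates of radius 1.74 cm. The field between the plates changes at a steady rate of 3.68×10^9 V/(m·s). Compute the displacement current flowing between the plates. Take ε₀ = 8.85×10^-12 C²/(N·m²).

The displacement current is ε₀ times dΦ_E/dt = ε₀ A dE/dt = (8.85×10^-12)(9.511×10^-4)(3.68×10^9) = 3.10×10^-5 A.

3.10×10^-5 A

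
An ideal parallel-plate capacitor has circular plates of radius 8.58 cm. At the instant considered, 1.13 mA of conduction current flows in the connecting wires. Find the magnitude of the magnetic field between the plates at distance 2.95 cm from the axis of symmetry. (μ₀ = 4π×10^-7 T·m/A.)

By continuity the displacement current in the gap matches the conduction current: I_d = 1.13×10^-3 A.
∮B·dl = μ₀ I_d,enc with I_d,enc = I_d r²/R² = 1.336×10^-4 A; so B = μ₀ I_d,enc/(2πr) = 9.06×10^-10 T.

9.06×10^-10 T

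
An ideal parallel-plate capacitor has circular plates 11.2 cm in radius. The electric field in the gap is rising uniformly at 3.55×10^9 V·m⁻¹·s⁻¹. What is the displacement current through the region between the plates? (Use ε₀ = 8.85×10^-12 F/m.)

The displacement current is ε₀ times dΦ_E/dt = ε₀ A dE/dt = (8.85×10^-12)(0.03941)(3.55×10^9) = 1.24×10^-3 A.

1.24×10^-3 A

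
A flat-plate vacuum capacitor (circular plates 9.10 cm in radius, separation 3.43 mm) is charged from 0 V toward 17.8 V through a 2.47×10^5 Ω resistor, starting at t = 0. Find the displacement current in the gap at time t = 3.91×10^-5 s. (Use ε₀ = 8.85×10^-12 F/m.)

With C = ε₀A/d = (8.85×10^-12)(0.02602)/(3.43×10^-3) = 6.714×10^-11 F, the time constant is τ = RC = 1.658×10^-5 s, so t/τ = 2.358 and e^(−t/τ) = 0.09461.
I_d = I_cond = (V₀/R) e^(−t/τ) = (7.206×10^-5)(0.09461) = 6.82×10^-6 A.

6.82×10^-6 A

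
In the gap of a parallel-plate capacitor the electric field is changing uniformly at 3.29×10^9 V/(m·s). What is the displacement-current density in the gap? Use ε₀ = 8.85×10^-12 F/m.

J_d = ε₀ ∂E/∂t, so J_d = 0.0291 A/m².

0.0291 A/m²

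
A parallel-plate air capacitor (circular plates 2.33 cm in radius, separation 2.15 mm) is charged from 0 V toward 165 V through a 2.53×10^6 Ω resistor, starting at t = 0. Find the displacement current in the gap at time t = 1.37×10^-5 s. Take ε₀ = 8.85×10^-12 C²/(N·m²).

C = ε₀A/d = (8.85×10^-12)(1.706×10^-3)/(2.15×10^-3) = 7.022×10^-12 F, so τ = RC = 1.777×10^-5 s.
The conduction current is I(t) = (V₀/R) e^(−t/τ), and the displacement current between the plates equals it.
t/τ = 0.7710; I_d = (165/2.53×10^6) · e^(−0.7710) = (6.522×10^-5)(0.4626) = 3.02×10^-5 A.

3.02×10^-5 A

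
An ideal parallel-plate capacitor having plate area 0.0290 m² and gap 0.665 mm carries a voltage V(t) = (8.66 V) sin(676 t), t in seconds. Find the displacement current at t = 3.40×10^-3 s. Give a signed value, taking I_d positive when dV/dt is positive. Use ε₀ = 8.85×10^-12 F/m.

-1.50×10^-6 A

C = ε₀A/d = (8.85×10^-12)(0.0290)/(6.65×10^-4) = 3.859×10^-10 F. dV/dt = V₀ω·cos(ωt); at ωt = 2.2984 rad this factor is -0.6651.
I_d = C dV/dt = (3.859×10^-10)(8.66)(676)(-0.6651) = -1.50×10^-6 A.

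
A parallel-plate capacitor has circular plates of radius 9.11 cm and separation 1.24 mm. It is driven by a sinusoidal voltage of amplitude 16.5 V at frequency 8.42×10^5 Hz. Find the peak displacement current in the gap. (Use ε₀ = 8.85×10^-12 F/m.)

The displacement current equals the conduction current C dV/dt, which peaks at C V₀ ω.
With C = ε₀A/d = (8.85×10^-12)(0.02607)/(1.24×10^-3) = 1.861×10^-10 F and ω = 2πf = 5.290×10^6 rad/s, I_d,max = (1.861×10^-10)(16.5)(5.290×10^6) = 0.0162 A.

0.0162 A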